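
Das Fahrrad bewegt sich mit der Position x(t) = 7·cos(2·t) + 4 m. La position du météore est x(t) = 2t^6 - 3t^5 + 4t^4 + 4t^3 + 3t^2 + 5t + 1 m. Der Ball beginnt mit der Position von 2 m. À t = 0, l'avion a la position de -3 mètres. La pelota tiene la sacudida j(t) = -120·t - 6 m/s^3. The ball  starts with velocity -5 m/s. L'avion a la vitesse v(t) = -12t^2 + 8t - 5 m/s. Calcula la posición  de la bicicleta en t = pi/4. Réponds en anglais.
Using x(t) = 7·cos(2·t) + 4 and substituting t = pi/4, we find x = 4.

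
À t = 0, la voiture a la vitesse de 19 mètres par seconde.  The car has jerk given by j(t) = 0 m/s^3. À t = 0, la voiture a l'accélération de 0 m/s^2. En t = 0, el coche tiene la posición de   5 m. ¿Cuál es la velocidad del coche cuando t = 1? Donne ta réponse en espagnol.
Debemos encontrar la antiderivada de nuestra ecuación de la sacudida j(t) = 0 2 veces. La antiderivada de la sacudida es la aceleración. Usando a(0) = 0, obtenemos a(t) = 0. Tomando ∫a(t)dt y aplicando v(0) = 19, encontramos v(t) = 19. Usando v(t) = 19 y sustituyendo t = 1, encontramos v = 19.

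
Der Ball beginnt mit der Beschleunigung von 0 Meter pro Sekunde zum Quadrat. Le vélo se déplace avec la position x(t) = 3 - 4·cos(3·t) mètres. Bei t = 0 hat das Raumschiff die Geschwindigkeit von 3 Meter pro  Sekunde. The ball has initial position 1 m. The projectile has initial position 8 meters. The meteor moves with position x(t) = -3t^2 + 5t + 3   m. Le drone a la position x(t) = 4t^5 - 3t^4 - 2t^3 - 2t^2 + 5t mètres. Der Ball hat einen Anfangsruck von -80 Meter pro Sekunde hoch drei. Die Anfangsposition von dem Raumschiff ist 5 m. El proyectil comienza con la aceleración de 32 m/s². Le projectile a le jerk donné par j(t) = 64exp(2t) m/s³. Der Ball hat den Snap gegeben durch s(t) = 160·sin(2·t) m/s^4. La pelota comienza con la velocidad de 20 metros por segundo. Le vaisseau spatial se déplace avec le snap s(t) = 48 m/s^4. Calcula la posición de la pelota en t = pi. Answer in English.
To find the answer, we compute 4 integrals of s(t) = 160·sin(2·t). Finding the antiderivative of s(t) and using j(0) = -80: j(t) = -80·cos(2·t). Taking ∫j(t)dt and applying a(0) = 0, we find a(t) = -40·sin(2·t). The integral of acceleration is velocity. Using v(0) = 20, we get v(t) = 20·cos(2·t). Taking ∫v(t)dt and applying x(0) = 1, we find x(t) = 10·sin(2·t) + 1. Using x(t) = 10·sin(2·t) + 1 and substituting t = pi, we find x = 1.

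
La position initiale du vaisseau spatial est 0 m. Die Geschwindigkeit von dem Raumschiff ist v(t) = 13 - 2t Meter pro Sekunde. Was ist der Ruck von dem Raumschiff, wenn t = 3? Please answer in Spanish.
Debemos derivar nuestra ecuación de la velocidad v(t) = 13 - 2·t 2 veces. Tomando d/dt de v(t), encontramos a(t) = -2. Derivando la aceleración, obtenemos la sacudida: j(t) = 0. De la ecuación de la sacudida j(t) = 0, sustituimos t = 3 para obtener j = 0.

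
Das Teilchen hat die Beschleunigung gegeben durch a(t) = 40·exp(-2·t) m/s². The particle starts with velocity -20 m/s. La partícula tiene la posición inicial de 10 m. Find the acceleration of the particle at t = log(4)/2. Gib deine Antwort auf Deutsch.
Wir haben die Beschleunigung a(t) = 40·exp(-2·t). Durch Einsetzen von t = log(4)/2: a(log(4)/2) = 10.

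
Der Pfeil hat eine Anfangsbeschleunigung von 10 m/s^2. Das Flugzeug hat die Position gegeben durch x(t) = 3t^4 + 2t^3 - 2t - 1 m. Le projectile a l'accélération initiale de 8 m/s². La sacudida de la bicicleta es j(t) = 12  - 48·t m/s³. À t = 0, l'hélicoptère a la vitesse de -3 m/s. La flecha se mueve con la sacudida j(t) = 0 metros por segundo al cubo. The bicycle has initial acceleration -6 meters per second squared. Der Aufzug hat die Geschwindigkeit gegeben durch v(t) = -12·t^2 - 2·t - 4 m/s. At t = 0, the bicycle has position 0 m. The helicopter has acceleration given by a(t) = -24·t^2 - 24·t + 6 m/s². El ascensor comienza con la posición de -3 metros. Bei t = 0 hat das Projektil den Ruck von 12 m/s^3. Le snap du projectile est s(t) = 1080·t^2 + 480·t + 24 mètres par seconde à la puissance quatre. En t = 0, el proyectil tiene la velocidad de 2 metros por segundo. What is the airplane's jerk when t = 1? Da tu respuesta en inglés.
We must differentiate our position equation x(t) = 3·t^4 + 2·t^3 - 2·t - 1 3 times. Taking d/dt of x(t), we find v(t) = 12·t^3 + 6·t^2 - 2. Differentiating velocity, we get acceleration: a(t) = 36·t^2 + 12·t. Differentiating acceleration, we get jerk: j(t) = 72·t + 12. Using j(t) = 72·t + 12 and substituting t = 1, we find j = 84.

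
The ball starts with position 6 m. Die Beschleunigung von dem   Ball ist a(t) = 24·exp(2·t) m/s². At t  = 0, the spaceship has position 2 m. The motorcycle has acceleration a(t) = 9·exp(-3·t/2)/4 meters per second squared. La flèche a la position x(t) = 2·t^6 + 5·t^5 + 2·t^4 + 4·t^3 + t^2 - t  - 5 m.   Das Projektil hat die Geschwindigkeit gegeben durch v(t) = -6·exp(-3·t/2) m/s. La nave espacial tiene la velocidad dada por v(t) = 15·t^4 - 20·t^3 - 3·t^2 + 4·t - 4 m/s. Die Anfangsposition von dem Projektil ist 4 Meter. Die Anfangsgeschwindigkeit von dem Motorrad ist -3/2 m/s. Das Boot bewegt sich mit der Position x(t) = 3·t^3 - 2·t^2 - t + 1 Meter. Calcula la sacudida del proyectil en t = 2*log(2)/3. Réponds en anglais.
We must differentiate our velocity equation v(t) = -6·exp(-3·t/2) 2 times. The derivative of velocity gives acceleration: a(t) = 9·exp(-3·t/2). Taking d/dt of a(t), we find j(t) = -27·exp(-3·t/2)/2. We have jerk j(t) = -27·exp(-3·t/2)/2. Substituting t = 2*log(2)/3: j(2*log(2)/3) = -27/4.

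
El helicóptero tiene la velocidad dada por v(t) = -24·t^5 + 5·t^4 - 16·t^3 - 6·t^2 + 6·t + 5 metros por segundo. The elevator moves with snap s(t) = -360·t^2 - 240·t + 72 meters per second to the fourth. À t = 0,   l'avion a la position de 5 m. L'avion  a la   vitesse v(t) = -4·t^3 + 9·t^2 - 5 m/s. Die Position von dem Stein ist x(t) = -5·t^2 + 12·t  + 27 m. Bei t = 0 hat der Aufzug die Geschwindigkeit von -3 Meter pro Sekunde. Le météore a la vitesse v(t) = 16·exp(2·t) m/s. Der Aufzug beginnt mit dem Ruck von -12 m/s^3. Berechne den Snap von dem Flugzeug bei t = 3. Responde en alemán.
Wir müssen unsere Gleichung für die Geschwindigkeit v(t) = -4·t^3 + 9·t^2 - 5 3-mal ableiten. Durch Ableiten von der Geschwindigkeit erhalten wir die Beschleunigung: a(t) = -12·t^2 + 18·t. Mit d/dt von a(t) finden wir j(t) = 18 - 24·t. Die Ableitung von dem Ruck ergibt den Snap: s(t) = -24. Mit s(t) = -24 und Einsetzen von t = 3, finden wir s = -24.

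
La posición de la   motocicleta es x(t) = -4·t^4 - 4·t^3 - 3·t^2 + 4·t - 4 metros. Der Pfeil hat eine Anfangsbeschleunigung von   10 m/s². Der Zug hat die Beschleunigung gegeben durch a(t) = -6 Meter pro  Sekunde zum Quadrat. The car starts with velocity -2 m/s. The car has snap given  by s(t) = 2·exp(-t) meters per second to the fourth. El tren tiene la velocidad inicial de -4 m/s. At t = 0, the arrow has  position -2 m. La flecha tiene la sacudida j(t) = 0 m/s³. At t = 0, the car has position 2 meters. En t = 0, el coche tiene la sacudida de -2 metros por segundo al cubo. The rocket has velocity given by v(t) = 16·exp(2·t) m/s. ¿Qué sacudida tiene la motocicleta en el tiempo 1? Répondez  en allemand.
Um dies zu lösen, müssen wir 3 Ableitungen unserer Gleichung für die Position x(t) = -4·t^4 - 4·t^3 - 3·t^2 + 4·t - 4 nehmen. Die Ableitung von der Position ergibt die Geschwindigkeit: v(t) = -16·t^3 - 12·t^2 - 6·t + 4. Mit d/dt von v(t) finden wir a(t) = -48·t^2 - 24·t - 6. Durch Ableiten von der Beschleunigung erhalten wir den Ruck: j(t) = -96·t - 24. Aus der Gleichung für den Ruck j(t) = -96·t - 24, setzen wir t = 1 ein und erhalten j = -120.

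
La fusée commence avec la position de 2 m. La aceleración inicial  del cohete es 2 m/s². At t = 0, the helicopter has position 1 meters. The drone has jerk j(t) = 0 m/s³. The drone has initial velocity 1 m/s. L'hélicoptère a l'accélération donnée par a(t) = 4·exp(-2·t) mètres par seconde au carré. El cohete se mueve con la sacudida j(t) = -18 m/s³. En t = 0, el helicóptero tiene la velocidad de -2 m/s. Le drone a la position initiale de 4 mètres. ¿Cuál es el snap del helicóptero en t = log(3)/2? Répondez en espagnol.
Debemos derivar nuestra ecuación de la aceleración a(t) = 4·exp(-2·t) 2 veces. Tomando d/dt de a(t), encontramos j(t) = -8·exp(-2·t). Tomando d/dt de j(t), encontramos s(t) = 16·exp(-2·t). Tenemos el snap s(t) = 16·exp(-2·t). Sustituyendo t = log(3)/2: s(log(3)/2) = 16/3.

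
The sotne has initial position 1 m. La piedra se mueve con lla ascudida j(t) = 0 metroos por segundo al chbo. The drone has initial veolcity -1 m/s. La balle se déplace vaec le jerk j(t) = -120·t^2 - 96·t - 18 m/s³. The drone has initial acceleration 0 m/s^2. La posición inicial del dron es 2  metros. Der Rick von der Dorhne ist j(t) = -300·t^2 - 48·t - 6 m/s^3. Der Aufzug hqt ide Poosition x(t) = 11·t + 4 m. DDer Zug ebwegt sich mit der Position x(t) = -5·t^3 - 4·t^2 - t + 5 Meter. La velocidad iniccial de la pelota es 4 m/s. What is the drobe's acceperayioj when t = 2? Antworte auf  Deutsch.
Ausgehend von dem Ruck j(t) = -300·t^2 - 48·t - 6, nehmen wir 1 Stammfunktion. Durch Integration von dem Ruck und Verwendung der Anfangsbedingung a(0) = 0, erhalten wir a(t) = 2·t·(-50·t^2 - 12·t - 3). Mit a(t) = 2·t·(-50·t^2 - 12·t - 3) und Einsetzen von t = 2, finden wir a = -908.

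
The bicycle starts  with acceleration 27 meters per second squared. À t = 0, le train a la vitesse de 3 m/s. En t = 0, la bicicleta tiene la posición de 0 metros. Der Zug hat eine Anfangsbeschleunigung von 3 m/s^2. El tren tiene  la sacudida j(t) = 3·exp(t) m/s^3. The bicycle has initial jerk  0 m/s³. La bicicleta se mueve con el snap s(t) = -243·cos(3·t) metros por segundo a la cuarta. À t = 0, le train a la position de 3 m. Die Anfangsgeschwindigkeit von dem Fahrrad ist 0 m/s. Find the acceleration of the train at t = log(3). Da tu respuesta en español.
Necesitamos integrar nuestra ecuación de la sacudida j(t) = 3·exp(t) 1 vez. La integral de la sacudida, con a(0) = 3, da la aceleración: a(t) = 3·exp(t). Usando a(t) = 3·exp(t) y sustituyendo t = log(3), encontramos a = 9.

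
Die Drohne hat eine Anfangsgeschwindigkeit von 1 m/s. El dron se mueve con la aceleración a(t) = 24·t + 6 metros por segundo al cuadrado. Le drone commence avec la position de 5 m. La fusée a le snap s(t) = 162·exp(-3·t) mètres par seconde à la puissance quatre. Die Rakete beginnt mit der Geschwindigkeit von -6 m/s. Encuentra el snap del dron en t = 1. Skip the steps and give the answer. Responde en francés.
s(1) = 0.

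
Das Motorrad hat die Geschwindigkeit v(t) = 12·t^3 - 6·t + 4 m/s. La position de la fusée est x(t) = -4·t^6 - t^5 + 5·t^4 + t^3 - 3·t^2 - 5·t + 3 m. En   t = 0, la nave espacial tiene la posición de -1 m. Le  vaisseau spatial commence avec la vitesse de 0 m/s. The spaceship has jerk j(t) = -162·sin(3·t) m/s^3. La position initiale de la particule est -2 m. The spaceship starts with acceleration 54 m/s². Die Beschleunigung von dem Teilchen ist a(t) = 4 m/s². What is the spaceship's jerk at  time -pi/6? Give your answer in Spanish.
Usando j(t) = -162·sin(3·t) y sustituyendo t = -pi/6, encontramos j = 162.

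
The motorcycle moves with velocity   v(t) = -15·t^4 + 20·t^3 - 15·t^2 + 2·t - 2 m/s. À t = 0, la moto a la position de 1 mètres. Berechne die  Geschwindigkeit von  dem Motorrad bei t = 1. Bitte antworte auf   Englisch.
Using v(t) = -15·t^4 + 20·t^3 - 15·t^2 + 2·t - 2 and substituting t = 1, we find v = -10.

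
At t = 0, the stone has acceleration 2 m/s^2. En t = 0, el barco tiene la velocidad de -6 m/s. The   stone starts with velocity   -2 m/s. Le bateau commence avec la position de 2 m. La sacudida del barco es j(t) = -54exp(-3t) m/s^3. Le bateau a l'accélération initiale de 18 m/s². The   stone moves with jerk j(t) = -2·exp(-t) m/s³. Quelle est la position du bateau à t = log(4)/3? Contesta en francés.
Nous devons intégrer notre équation du jerk j(t) = -54·exp(-3·t) 3 fois. La primitive du jerk est l'accélération. En utilisant a(0) = 18, nous obtenons a(t) = 18·exp(-3·t). En prenant ∫a(t)dt et en appliquant v(0) = -6, nous trouvons v(t) = -6·exp(-3·t). En prenant ∫v(t)dt et en appliquant x(0) = 2, nous trouvons x(t) = 2·exp(-3·t). En utilisant x(t) = 2·exp(-3·t) et en substituant t = log(4)/3, nous trouvons x = 1/2.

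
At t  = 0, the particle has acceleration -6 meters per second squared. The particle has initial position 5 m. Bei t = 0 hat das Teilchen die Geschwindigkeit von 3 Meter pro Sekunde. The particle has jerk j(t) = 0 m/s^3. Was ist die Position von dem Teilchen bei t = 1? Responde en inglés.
To find the answer, we compute 3 integrals of j(t) = 0. Taking ∫j(t)dt and applying a(0) = -6, we find a(t) = -6. The antiderivative of acceleration, with v(0) = 3, gives velocity: v(t) = 3 - 6·t. The antiderivative of velocity is position. Using x(0) = 5, we get x(t) = -3·t^2 + 3·t + 5. We have position x(t) = -3·t^2 + 3·t + 5. Substituting t = 1: x(1) = 5.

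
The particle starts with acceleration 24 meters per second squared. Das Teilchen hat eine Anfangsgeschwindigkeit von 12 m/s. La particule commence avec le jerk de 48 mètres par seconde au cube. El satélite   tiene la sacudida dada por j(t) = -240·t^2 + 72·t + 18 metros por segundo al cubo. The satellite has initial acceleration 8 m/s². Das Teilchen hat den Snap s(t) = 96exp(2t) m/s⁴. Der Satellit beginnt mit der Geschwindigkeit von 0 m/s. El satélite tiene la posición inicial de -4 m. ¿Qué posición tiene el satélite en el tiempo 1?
Partiendo de la sacudida j(t) = -240·t^2 + 72·t + 18, tomamos 3 antiderivadas. La integral de la sacudida es la aceleración. Usando a(0) = 8, obtenemos a(t) = -80·t^3 + 36·t^2 + 18·t + 8. Tomando ∫a(t)dt y aplicando v(0) = 0, encontramos v(t) = t·(-20·t^3 + 12·t^2 + 9·t + 8). La antiderivada de la velocidad es la posición. Usando x(0) = -4, obtenemos x(t) = -4·t^5 + 3·t^4 + 3·t^3 + 4·t^2 - 4. Usando x(t) = -4·t^5 + 3·t^4 + 3·t^3 + 4·t^2 - 4 y sustituyendo t = 1, encontramos x = 2.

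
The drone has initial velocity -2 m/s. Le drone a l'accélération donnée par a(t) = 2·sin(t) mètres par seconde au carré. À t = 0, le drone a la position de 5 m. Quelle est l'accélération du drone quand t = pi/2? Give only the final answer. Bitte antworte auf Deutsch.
Die Antwort ist 2.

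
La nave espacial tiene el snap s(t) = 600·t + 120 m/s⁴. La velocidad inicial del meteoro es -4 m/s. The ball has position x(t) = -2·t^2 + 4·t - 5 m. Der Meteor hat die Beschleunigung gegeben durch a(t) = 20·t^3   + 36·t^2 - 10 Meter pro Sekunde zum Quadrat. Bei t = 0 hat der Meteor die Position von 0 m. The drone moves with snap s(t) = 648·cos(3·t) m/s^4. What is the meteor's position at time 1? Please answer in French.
En partant de l'accélération a(t) = 20·t^3 + 36·t^2 - 10, nous prenons 2 intégrales. La primitive de l'accélération est la vitesse. En utilisant v(0) = -4, nous obtenons v(t) = 5·t^4 + 12·t^3 - 10·t - 4. La primitive de la vitesse est la position. En utilisant x(0) = 0, nous obtenons x(t) = t^5 + 3·t^4 - 5·t^2 - 4·t. Nous avons la position x(t) = t^5 + 3·t^4 - 5·t^2 - 4·t. En substituant t = 1: x(1) = -5.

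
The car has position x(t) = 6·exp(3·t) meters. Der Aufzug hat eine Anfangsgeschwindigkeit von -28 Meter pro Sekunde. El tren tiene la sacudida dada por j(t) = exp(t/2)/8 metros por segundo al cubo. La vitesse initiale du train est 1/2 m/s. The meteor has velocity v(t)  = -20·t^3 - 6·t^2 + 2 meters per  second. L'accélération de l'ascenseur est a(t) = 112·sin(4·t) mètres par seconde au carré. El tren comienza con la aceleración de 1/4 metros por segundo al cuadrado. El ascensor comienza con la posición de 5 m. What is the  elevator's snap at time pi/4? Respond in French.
Pour résoudre ceci, nous devons prendre 2 dérivées de notre équation de l'accélération a(t) = 112·sin(4·t). La dérivée de l'accélération donne le jerk: j(t) = 448·cos(4·t). En dérivant le jerk, nous obtenons le snap: s(t) = -1792·sin(4·t). Nous avons le snap s(t) = -1792·sin(4·t). En substituant t = pi/4: s(pi/4) = 0.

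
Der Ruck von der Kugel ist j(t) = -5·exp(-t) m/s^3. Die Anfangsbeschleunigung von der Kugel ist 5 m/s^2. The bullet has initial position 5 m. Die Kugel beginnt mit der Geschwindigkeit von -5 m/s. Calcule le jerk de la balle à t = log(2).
Nous avons le jerk j(t) = -5·exp(-t). En substituant t = log(2): j(log(2)) = -5/2.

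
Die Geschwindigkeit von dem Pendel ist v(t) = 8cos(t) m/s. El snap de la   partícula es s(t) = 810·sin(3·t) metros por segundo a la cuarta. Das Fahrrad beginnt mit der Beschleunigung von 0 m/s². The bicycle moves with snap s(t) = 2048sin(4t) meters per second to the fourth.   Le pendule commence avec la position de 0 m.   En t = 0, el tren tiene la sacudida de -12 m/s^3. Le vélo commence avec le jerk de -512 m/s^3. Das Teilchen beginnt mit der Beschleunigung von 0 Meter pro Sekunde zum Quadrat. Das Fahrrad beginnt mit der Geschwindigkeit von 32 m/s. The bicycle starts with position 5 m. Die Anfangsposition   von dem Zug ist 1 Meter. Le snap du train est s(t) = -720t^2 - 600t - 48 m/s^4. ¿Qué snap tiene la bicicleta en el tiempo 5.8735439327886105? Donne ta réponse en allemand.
Wir haben den Snap s(t) = 2048·sin(4·t). Durch Einsetzen von t = 5.8735439327886105: s(5.8735439327886105) = -2043.29891526154.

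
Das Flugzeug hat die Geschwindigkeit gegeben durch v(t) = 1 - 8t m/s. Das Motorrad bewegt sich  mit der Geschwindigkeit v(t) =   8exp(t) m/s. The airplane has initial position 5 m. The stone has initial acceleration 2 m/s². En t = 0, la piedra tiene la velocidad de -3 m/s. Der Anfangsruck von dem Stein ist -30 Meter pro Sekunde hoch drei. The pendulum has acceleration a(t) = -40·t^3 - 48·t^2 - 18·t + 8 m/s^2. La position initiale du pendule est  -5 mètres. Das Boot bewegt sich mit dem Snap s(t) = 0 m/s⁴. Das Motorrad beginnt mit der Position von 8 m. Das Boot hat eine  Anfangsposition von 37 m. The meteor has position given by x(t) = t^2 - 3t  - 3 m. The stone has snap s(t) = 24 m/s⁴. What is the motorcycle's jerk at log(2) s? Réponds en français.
En partant de la vitesse v(t) = 8·exp(t), nous prenons 2 dérivées. En dérivant la vitesse, nous obtenons l'accélération: a(t) = 8·exp(t). En dérivant l'accélération, nous obtenons le jerk: j(t) = 8·exp(t). Nous avons le jerk j(t) = 8·exp(t). En substituant t = log(2): j(log(2)) = 16.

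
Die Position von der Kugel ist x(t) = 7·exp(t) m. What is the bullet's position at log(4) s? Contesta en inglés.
From the given position equation x(t) = 7·exp(t), we substitute t = log(4) to get x = 28.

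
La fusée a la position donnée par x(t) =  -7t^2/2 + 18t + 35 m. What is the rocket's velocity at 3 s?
Starting from position x(t) = -7·t^2/2 + 18·t + 35, we take 1 derivative. The derivative of position gives velocity: v(t) = 18 - 7·t. We have velocity v(t) = 18 - 7·t. Substituting t = 3: v(3) = -3.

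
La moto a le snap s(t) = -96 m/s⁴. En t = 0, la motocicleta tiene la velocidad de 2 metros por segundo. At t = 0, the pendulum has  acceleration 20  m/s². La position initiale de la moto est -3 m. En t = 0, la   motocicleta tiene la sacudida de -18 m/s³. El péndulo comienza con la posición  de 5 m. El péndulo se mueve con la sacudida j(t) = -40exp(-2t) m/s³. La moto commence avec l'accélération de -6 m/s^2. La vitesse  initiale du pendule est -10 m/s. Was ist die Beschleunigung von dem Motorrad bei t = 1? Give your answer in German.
Wir müssen unsere Gleichung für den Snap s(t) = -96 2-mal integrieren. Die Stammfunktion von dem Snap ist der Ruck. Mit j(0) = -18 erhalten wir j(t) = -96·t - 18. Durch Integration von dem Ruck und Verwendung der Anfangsbedingung a(0) = -6, erhalten wir a(t) = -48·t^2 - 18·t - 6. Aus der Gleichung für die Beschleunigung a(t) = -48·t^2 - 18·t - 6, setzen wir t = 1 ein und erhalten a = -72.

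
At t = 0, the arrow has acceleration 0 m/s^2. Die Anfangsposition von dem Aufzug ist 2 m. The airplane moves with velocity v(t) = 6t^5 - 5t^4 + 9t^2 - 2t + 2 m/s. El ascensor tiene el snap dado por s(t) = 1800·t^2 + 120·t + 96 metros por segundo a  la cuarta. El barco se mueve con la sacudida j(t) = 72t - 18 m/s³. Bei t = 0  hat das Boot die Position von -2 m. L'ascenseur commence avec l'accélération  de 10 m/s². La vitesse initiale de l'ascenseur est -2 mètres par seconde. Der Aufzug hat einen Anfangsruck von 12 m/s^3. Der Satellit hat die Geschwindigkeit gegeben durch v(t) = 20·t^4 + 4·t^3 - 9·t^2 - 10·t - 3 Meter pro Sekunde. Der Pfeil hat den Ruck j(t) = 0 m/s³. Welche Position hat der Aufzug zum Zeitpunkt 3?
Wir müssen die Stammfunktion unserer Gleichung für den Snap s(t) = 1800·t^2 + 120·t + 96 4-mal finden. Mit ∫s(t)dt und Anwendung von j(0) = 12, finden wir j(t) = 600·t^3 + 60·t^2 + 96·t + 12. Durch Integration von dem Ruck und Verwendung der Anfangsbedingung a(0) = 10, erhalten wir a(t) = 150·t^4 + 20·t^3 + 48·t^2 + 12·t + 10. Durch Integration von der Beschleunigung und Verwendung der Anfangsbedingung v(0) = -2, erhalten wir v(t) = 30·t^5 + 5·t^4 + 16·t^3 + 6·t^2 + 10·t - 2. Durch Integration von der Geschwindigkeit und Verwendung der Anfangsbedingung x(0) = 2, erhalten wir x(t) = 5·t^6 + t^5 + 4·t^4 + 2·t^3 + 5·t^2 - 2·t + 2. Wir haben die Position x(t) = 5·t^6 + t^5 + 4·t^4 + 2·t^3 + 5·t^2 - 2·t + 2. Durch Einsetzen von t = 3: x(3) = 4307.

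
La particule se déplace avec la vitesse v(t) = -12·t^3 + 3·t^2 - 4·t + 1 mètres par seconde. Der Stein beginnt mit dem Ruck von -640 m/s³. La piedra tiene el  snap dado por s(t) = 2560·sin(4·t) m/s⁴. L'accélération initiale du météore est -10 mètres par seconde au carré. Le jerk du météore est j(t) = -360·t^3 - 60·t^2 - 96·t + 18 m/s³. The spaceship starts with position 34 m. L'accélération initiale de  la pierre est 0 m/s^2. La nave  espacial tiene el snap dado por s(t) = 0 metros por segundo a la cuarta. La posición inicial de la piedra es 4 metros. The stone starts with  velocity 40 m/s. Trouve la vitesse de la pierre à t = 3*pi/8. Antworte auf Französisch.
Nous devons trouver la primitive de notre équation du snap s(t) = 2560·sin(4·t) 3 fois. La primitive du snap, avec j(0) = -640, donne le jerk: j(t) = -640·cos(4·t). En intégrant le jerk et en utilisant la condition initiale a(0) = 0, nous obtenons a(t) = -160·sin(4·t). En prenant ∫a(t)dt et en appliquant v(0) = 40, nous trouvons v(t) = 40·cos(4·t). En utilisant v(t) = 40·cos(4·t) et en substituant t = 3*pi/8, nous trouvons v = 0.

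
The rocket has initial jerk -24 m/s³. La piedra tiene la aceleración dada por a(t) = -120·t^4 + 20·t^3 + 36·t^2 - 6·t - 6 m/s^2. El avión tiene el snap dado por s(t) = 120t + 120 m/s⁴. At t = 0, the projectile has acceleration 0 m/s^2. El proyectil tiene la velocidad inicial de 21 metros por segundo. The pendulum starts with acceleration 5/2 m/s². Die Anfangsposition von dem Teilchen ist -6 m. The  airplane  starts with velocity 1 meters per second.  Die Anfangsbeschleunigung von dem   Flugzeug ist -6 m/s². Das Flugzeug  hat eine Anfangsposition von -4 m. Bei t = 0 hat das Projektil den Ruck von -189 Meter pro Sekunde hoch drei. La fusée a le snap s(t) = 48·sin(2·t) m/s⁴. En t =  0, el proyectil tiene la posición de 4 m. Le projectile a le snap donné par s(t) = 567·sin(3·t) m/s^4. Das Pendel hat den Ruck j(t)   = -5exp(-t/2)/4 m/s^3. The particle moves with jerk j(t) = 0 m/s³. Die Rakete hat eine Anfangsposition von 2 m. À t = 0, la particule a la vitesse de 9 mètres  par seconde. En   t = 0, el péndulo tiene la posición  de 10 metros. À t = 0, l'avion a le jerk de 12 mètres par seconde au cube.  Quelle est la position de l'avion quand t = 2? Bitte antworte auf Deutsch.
Wir müssen die Stammfunktion unserer Gleichung für den Snap s(t) = 120·t + 120 4-mal finden. Durch Integration von dem Snap und Verwendung der Anfangsbedingung j(0) = 12, erhalten wir j(t) = 60·t^2 + 120·t + 12. Die Stammfunktion von dem Ruck, mit a(0) = -6, ergibt die Beschleunigung: a(t) = 20·t^3 + 60·t^2 + 12·t - 6. Die Stammfunktion von der Beschleunigung, mit v(0) = 1, ergibt die Geschwindigkeit: v(t) = 5·t^4 + 20·t^3 + 6·t^2 - 6·t + 1. Das Integral von der Geschwindigkeit ist die Position. Mit x(0) = -4 erhalten wir x(t) = t^5 + 5·t^4 + 2·t^3 - 3·t^2 + t - 4. Mit x(t) = t^5 + 5·t^4 + 2·t^3 - 3·t^2 + t - 4 und Einsetzen von t = 2, finden wir x = 114.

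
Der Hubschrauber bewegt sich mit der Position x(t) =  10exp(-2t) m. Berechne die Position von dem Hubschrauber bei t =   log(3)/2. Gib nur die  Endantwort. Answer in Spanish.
La posición en t = log(3)/2 es x = 10/3.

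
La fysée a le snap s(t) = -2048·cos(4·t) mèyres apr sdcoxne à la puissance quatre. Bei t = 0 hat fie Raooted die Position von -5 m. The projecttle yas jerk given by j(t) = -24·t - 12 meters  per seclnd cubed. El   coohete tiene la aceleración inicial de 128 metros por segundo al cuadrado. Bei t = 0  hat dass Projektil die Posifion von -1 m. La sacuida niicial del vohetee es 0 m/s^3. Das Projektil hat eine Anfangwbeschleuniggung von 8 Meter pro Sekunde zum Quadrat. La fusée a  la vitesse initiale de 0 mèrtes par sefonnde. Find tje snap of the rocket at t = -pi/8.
We have snap s(t) = -2048·cos(4·t). Substituting t = -pi/8: s(-pi/8) = 0.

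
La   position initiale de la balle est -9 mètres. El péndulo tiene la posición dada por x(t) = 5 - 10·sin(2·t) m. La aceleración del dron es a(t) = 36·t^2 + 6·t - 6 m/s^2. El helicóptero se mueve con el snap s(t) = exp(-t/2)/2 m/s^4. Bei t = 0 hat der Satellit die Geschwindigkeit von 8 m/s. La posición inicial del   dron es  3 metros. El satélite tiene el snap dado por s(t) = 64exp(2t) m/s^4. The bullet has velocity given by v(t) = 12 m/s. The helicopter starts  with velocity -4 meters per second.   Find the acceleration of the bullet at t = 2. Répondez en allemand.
Um dies zu lösen, müssen wir 1 Ableitung unserer Gleichung für die Geschwindigkeit v(t) = 12 nehmen. Mit d/dt von v(t) finden wir a(t) = 0. Aus der Gleichung für die Beschleunigung a(t) = 0, setzen wir t = 2 ein und erhalten a = 0.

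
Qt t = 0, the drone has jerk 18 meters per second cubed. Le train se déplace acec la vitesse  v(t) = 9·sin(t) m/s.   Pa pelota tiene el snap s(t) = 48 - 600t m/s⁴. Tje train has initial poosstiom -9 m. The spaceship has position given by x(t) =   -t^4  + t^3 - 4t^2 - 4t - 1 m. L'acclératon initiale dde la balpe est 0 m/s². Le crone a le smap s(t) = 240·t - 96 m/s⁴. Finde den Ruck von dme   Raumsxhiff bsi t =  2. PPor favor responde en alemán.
Wir müssen unsere Gleichung für die Position x(t) = -t^4 + t^3 - 4·t^2 - 4·t - 1 3-mal ableiten. Die Ableitung von der Position ergibt die Geschwindigkeit: v(t) = -4·t^3 + 3·t^2 - 8·t - 4. Mit d/dt von v(t) finden wir a(t) = -12·t^2 + 6·t - 8. Die Ableitung von der Beschleunigung ergibt den Ruck: j(t) = 6 - 24·t. Mit j(t) = 6 - 24·t und Einsetzen von t = 2, finden wir j = -42.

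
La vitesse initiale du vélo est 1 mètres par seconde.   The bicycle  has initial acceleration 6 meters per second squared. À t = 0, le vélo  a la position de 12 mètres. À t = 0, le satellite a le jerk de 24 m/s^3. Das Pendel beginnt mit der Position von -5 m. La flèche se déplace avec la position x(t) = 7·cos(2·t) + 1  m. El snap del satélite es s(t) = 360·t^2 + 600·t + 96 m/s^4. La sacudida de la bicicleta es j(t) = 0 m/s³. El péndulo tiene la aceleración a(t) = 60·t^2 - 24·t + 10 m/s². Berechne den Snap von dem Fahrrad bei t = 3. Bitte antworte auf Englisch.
Starting from jerk j(t) = 0, we take 1 derivative. Taking d/dt of j(t), we find s(t) = 0. Using s(t) = 0 and substituting t = 3, we find s = 0.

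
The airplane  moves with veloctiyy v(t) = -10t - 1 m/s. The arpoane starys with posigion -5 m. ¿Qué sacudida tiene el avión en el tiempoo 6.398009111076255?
Para resolver esto, necesitamos tomar 2 derivadas de nuestra ecuación de la velocidad v(t) = -10·t - 1. Tomando d/dt de v(t), encontramos a(t) = -10. La derivada de la aceleración da la sacudida: j(t) = 0. De la ecuación de la sacudida j(t) = 0, sustituimos t = 6.398009111076255 para obtener j = 0.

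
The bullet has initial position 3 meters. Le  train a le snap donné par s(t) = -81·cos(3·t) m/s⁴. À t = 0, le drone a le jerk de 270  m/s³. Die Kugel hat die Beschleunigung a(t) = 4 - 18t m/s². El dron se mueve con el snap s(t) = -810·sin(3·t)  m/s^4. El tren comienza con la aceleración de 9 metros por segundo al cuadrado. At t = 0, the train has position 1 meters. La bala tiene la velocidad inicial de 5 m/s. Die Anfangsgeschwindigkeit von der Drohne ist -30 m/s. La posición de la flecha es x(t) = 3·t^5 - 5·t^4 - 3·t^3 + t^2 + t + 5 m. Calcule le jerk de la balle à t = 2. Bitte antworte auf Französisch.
Pour résoudre ceci, nous devons prendre 1 dérivée de notre équation de l'accélération a(t) = 4 - 18·t. En prenant d/dt de a(t), nous trouvons j(t) = -18. En utilisant j(t) = -18 et en substituant t = 2, nous trouvons j = -18.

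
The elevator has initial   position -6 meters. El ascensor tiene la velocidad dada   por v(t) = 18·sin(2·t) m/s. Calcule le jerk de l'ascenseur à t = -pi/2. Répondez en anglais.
To solve this, we need to take 2 derivatives of our velocity equation v(t) = 18·sin(2·t). Differentiating velocity, we get acceleration: a(t) = 36·cos(2·t). The derivative of acceleration gives jerk: j(t) = -72·sin(2·t). From the given jerk equation j(t) = -72·sin(2·t), we substitute t = -pi/2 to get j = 0.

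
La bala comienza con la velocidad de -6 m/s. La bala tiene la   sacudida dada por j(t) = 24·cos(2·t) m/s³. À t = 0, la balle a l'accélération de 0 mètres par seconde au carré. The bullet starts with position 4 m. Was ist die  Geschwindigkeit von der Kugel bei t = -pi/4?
Um dies zu lösen, müssen wir 2 Integrale unserer Gleichung für den Ruck j(t) = 24·cos(2·t) finden. Die Stammfunktion von dem Ruck, mit a(0) = 0, ergibt die Beschleunigung: a(t) = 12·sin(2·t). Die Stammfunktion von der Beschleunigung ist die Geschwindigkeit. Mit v(0) = -6 erhalten wir v(t) = -6·cos(2·t). Mit v(t) = -6·cos(2·t) und Einsetzen von t = -pi/4, finden wir v = 0.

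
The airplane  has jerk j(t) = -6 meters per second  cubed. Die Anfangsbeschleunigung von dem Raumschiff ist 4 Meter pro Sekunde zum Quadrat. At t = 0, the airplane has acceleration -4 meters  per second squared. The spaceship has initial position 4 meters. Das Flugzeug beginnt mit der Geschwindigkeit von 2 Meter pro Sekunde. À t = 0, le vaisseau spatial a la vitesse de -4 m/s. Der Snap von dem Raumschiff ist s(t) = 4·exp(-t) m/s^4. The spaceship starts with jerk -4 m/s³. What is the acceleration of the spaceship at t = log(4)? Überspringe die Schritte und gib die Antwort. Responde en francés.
La réponse est 1.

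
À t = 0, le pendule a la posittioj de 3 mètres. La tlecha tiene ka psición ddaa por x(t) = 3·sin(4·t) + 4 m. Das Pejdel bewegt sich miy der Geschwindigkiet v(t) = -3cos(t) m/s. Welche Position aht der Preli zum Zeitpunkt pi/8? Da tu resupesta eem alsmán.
Wir haben die Position x(t) = 3·sin(4·t) + 4. Durch Einsetzen von t = pi/8: x(pi/8) = 7.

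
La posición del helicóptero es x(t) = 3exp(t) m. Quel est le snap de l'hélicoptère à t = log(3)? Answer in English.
To solve this, we need to take 4 derivatives of our position equation x(t) = 3·exp(t). Taking d/dt of x(t), we find v(t) = 3·exp(t). The derivative of velocity gives acceleration: a(t) = 3·exp(t). Taking d/dt of a(t), we find j(t) = 3·exp(t). Differentiating jerk, we get snap: s(t) = 3·exp(t). Using s(t) = 3·exp(t) and substituting t = log(3), we find s = 9.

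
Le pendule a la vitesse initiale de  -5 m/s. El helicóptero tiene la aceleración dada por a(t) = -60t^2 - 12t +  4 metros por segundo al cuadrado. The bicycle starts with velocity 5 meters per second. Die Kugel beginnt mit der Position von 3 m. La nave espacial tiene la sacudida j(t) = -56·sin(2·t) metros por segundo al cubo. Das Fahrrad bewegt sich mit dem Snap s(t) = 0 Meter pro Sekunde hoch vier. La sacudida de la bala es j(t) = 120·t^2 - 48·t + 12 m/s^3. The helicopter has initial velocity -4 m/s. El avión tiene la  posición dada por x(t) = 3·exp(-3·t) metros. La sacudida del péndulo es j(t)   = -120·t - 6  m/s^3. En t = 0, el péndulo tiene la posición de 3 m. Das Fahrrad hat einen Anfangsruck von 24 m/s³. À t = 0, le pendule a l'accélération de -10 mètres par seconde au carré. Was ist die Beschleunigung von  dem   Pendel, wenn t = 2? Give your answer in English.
Starting from jerk j(t) = -120·t - 6, we take 1 antiderivative. Finding the antiderivative of j(t) and using a(0) = -10: a(t) = -60·t^2 - 6·t - 10. From the given acceleration equation a(t) = -60·t^2 - 6·t - 10, we substitute t = 2 to get a = -262.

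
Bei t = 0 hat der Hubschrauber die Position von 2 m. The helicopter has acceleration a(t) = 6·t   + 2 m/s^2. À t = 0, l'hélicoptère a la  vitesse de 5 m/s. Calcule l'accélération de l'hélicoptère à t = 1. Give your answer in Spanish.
Usando a(t) = 6·t + 2 y sustituyendo t = 1, encontramos a = 8.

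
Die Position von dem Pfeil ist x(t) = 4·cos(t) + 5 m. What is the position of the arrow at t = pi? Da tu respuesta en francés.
Nous avons la position x(t) = 4·cos(t) + 5. En substituant t = pi: x(pi) = 1.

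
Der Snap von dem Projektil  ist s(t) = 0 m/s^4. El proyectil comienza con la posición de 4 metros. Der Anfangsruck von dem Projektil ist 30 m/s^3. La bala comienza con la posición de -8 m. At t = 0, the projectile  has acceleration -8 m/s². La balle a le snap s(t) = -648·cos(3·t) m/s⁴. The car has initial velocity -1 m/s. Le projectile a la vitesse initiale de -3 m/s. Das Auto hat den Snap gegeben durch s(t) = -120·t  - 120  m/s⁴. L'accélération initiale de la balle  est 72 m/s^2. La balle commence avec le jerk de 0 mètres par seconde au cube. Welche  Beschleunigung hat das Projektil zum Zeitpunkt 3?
Wir müssen das Integral unserer Gleichung für den Snap s(t) = 0 2-mal finden. Mit ∫s(t)dt und Anwendung von j(0) = 30, finden wir j(t) = 30. Durch Integration von dem Ruck und Verwendung der Anfangsbedingung a(0) = -8, erhalten wir a(t) = 30·t - 8. Wir haben die Beschleunigung a(t) = 30·t - 8. Durch Einsetzen von t = 3: a(3) = 82.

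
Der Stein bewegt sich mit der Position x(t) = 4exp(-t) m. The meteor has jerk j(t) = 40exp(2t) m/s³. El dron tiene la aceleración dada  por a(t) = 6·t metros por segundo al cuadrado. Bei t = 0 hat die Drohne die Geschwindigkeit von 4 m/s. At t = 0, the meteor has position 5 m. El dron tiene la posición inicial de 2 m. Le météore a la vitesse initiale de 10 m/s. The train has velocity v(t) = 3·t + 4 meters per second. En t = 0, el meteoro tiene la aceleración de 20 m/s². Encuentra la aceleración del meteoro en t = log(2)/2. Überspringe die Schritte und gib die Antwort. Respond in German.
a(log(2)/2) = 40.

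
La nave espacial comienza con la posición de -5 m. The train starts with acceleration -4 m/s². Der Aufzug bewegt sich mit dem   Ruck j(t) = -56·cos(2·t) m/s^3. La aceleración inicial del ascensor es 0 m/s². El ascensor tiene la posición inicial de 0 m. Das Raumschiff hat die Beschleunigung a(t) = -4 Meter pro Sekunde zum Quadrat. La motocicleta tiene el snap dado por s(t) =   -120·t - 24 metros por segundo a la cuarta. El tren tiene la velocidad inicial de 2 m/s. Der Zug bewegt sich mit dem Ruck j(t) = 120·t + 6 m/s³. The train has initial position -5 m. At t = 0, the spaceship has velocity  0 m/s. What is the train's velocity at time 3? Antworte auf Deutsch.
Ausgehend von dem Ruck j(t) = 120·t + 6, nehmen wir 2 Stammfunktionen. Die Stammfunktion von dem Ruck ist die Beschleunigung. Mit a(0) = -4 erhalten wir a(t) = 60·t^2 + 6·t - 4. Die Stammfunktion von der Beschleunigung, mit v(0) = 2, ergibt die Geschwindigkeit: v(t) = 20·t^3 + 3·t^2 - 4·t + 2. Wir haben die Geschwindigkeit v(t) = 20·t^3 + 3·t^2 - 4·t + 2. Durch Einsetzen von t = 3: v(3) = 557.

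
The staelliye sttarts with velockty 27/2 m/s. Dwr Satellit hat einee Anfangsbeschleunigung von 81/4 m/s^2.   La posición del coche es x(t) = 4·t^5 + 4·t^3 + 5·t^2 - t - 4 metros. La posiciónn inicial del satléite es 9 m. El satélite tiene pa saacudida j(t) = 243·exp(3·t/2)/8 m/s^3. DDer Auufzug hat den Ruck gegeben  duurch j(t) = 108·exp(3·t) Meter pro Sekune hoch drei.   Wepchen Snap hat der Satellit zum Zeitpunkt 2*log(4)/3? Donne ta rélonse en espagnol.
Debemos derivar nuestra ecuación de la sacudida j(t) = 243·exp(3·t/2)/8 1 vez. La derivada de la sacudida da el snap: s(t) = 729·exp(3·t/2)/16. Usando s(t) = 729·exp(3·t/2)/16 y sustituyendo t = 2*log(4)/3, encontramos s = 729/4.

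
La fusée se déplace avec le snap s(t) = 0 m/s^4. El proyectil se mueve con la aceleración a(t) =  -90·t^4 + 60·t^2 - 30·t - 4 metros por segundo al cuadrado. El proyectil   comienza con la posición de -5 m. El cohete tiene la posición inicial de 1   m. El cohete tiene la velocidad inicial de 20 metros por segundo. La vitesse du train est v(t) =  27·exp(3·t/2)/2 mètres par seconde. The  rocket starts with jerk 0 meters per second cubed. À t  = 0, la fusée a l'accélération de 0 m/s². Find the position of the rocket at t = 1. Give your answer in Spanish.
Necesitamos integrar nuestra ecuación del snap s(t) = 0 4 veces. Tomando ∫s(t)dt y aplicando j(0) = 0, encontramos j(t) = 0. La integral de la sacudida, con a(0) = 0, da la aceleración: a(t) = 0. La integral de la aceleración es la velocidad. Usando v(0) = 20, obtenemos v(t) = 20. Tomando ∫v(t)dt y aplicando x(0) = 1, encontramos x(t) = 20·t + 1. Usando x(t) = 20·t + 1 y sustituyendo t = 1, encontramos x = 21.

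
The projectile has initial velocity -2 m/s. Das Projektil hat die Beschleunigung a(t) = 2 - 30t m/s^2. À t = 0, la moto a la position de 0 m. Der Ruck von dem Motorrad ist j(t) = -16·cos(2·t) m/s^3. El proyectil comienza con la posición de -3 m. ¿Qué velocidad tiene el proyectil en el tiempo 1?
Partiendo de la aceleración a(t) = 2 - 30·t, tomamos 1 antiderivada. Tomando ∫a(t)dt y aplicando v(0) = -2, encontramos v(t) = -15·t^2 + 2·t - 2. Tenemos la velocidad v(t) = -15·t^2 + 2·t - 2. Sustituyendo t = 1: v(1) = -15.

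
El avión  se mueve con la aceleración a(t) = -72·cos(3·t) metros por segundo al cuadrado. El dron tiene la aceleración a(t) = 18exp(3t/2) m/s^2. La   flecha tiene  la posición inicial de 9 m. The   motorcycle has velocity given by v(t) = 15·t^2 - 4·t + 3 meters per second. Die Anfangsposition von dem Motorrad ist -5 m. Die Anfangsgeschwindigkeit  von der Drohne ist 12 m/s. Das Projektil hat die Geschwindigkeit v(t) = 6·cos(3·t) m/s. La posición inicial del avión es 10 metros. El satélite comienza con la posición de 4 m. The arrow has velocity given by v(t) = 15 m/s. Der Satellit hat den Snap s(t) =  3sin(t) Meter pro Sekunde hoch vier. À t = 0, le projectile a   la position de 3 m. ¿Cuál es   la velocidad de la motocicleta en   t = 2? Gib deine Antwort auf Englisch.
From the given velocity equation v(t) = 15·t^2 - 4·t + 3, we substitute t = 2 to get v = 55.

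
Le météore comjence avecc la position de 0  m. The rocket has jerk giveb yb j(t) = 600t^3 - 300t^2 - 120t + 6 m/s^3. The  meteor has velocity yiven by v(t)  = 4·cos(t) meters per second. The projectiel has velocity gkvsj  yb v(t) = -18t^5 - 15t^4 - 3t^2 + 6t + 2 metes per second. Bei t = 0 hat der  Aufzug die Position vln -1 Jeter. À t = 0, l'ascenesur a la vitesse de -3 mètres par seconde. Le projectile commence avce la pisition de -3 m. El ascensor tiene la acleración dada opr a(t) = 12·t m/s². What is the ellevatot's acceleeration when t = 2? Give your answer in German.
Mit a(t) = 12·t und Einsetzen von t = 2, finden wir a = 24.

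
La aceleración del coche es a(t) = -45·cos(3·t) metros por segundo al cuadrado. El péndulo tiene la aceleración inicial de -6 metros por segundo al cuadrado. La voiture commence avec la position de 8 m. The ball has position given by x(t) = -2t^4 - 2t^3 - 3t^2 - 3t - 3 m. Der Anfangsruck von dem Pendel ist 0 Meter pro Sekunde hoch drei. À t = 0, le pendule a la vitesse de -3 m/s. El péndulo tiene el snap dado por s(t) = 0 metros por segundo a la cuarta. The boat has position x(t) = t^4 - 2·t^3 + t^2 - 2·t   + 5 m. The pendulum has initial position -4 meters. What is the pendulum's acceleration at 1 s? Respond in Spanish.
Debemos encontrar la integral de nuestra ecuación del snap s(t) = 0 2 veces. La antiderivada del snap es la sacudida. Usando j(0) = 0, obtenemos j(t) = 0. Tomando ∫j(t)dt y aplicando a(0) = -6, encontramos a(t) = -6. Tenemos la aceleración a(t) = -6. Sustituyendo t = 1: a(1) = -6.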